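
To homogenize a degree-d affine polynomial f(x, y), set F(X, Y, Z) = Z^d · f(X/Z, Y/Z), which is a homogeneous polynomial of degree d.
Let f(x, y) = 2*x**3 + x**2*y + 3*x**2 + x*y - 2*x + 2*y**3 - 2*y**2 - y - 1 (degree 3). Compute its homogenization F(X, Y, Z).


F(X, Y, Z) = 2*X**3 + X**2*Y + 3*X**2*Z + X*Y*Z - 2*X*Z**2 + 2*Y**3 - 2*Y**2*Z - Y*Z**2 - Z**3

deg(f) = 3.
Substitute x = X/Z, y = Y/Z into f, then multiply by Z^3.
  monomial 2·x^3·y^0 ↦ 2·X^3·Y^0·Z^0.
  monomial 1·x^2·y^1 ↦ 1·X^2·Y^1·Z^0.
  monomial 3·x^2·y^0 ↦ 3·X^2·Y^0·Z^1.
  monomial 1·x^1·y^1 ↦ 1·X^1·Y^1·Z^1.
  monomial -2·x^1·y^0 ↦ -2·X^1·Y^0·Z^2.
  monomial 2·x^0·y^3 ↦ 2·X^0·Y^3·Z^0.
  monomial -2·x^0·y^2 ↦ -2·X^0·Y^2·Z^1.
  monomial -1·x^0·y^1 ↦ -1·X^0·Y^1·Z^2.
  monomial -1·x^0·y^0 ↦ -1·X^0·Y^0·Z^3.
Collecting: F(X, Y, Z) = 2*X**3 + X**2*Y + 3*X**2*Z + X*Y*Z - 2*X*Z**2 + 2*Y**3 - 2*Y**2*Z - Y*Z**2 - Z**3.


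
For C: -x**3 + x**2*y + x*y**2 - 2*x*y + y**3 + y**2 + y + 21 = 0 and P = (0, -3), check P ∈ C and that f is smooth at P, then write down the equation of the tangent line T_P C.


Tangent line at P: 15*x + 22*y + 66 = 0.

Step 1: f(0, -3) = 0, so P lies on C.
Step 2: partial derivatives
  f_x(x, y) = -3*x**2 + 2*x*y + y**2 - 2*y, f_y(x, y) = x**2 + 2*x*y - 2*x + 3*y**2 + 2*y + 1.
  f_x(P) = 15, f_y(P) = 22 (gradient nonzero, so P is smooth).
Step 3: tangent line at P: 15·(x − 0) + 22·(y − -3) = 0.
Expanding: 15*x + 22*y + 66 = 0.


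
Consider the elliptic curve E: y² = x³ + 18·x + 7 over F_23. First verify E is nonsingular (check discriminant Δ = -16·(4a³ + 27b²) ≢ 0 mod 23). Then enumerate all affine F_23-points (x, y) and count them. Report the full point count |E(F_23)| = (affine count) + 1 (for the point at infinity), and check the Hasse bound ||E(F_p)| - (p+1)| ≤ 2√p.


Affine points = {(1, 7), (1, 16), (6, 3), (6, 20), (7, 4), (7, 19), (9, 1), (9, 22), (11, 8), (11, 15), (13, 0), (14, 6), (14, 17), (15, 8), (15, 15), (19, 3), (19, 20), (20, 8), (20, 15), (21, 3), (21, 20)}; affine count = 21; |E(F_23)| = 22.

Discriminant check: Δ ∝ 4a³ + 27b² = 4·18³ + 27·7² = 4·5832 + 27·49 ≡ 18 (mod 23). Nonzero ⇒ E is nonsingular.
For each x ∈ F_23, compute rhs = x³ + 18·x + 7 mod 23, then count y ∈ F_23 with y² ≡ rhs.
  x = 0: rhs = 7, matching y values: none (0 points).
  x = 1: rhs = 3, matching y values: 7, 16 (2 points).
  x = 2: rhs = 5, matching y values: none (0 points).
  x = 3: rhs = 19, matching y values: none (0 points).
  x = 4: rhs = 5, matching y values: none (0 points).
  x = 5: rhs = 15, matching y values: none (0 points).
  x = 6: rhs = 9, matching y values: 3, 20 (2 points).
  x = 7: rhs = 16, matching y values: 4, 19 (2 points).
  x = 8: rhs = 19, matching y values: none (0 points).
  x = 9: rhs = 1, matching y values: 1, 22 (2 points).
  x = 10: rhs = 14, matching y values: none (0 points).
  x = 11: rhs = 18, matching y values: 8, 15 (2 points).
  x = 12: rhs = 19, matching y values: none (0 points).
  x = 13: rhs = 0, matching y values: 0 (1 points).
  x = 14: rhs = 13, matching y values: 6, 17 (2 points).
  x = 15: rhs = 18, matching y values: 8, 15 (2 points).
  x = 16: rhs = 21, matching y values: none (0 points).
  x = 17: rhs = 5, matching y values: none (0 points).
  x = 18: rhs = 22, matching y values: none (0 points).
  x = 19: rhs = 9, matching y values: 3, 20 (2 points).
  x = 20: rhs = 18, matching y values: 8, 15 (2 points).
  x = 21: rhs = 9, matching y values: 3, 20 (2 points).
  x = 22: rhs = 11, matching y values: none (0 points).
Total affine count: 21.
Full point count |E(F_23)| = 21 + 1 = 22.
Hasse bound: |22 − (23+1)| = |-2| = 2 ≤ 2√23 ≈ 9.5917 ✓.


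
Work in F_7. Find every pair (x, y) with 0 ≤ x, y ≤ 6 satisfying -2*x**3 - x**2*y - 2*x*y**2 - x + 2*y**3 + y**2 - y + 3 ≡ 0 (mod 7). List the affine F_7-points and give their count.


Affine F_7-points: {(0, 2), (0, 3), (0, 5), (1, 0), (2, 1), (2, 2), (3, 5), (4, 2), (4, 3), (5, 0), (5, 3), (5, 5)}; count = 12.

For each of the 49 pairs (x, y) ∈ F_7², evaluate f(x, y) mod 7. Record the zeros.
  x = 0: [0↦3, 1↦5, 2↦0, 3↦0, 4↦3, 5↦0, 6↦3]  zeros at y ∈ {2, 3, 5}
  x = 1: [0↦0, 1↦6, 2↦1, 3↦4, 4↦6, 5↦5, 6↦6]  zeros at y ∈ {0}
  x = 2: [0↦6, 1↦0, 2↦0, 3↦4, 4↦3, 5↦2, 6↦6]  zeros at y ∈ {1, 2}
  x = 3: [0↦2, 1↦3, 2↦6, 3↦2, 4↦3, 5↦0, 6↦5]  zeros at y ∈ {5}
  x = 4: [0↦4, 1↦3, 2↦0, 3↦0, 4↦1, 5↦1, 6↦5]  zeros at y ∈ {2, 3}
  x = 5: [0↦0, 1↦2, 2↦5, 3↦0, 4↦6, 5↦0, 6↦1]  zeros at y ∈ {0, 3, 5}
  x = 6: [0↦6, 1↦2, 2↦2, 3↦4, 4↦6, 5↦6, 6↦2]  zeros at y ∈ ∅
Collecting zeros: affine points = {(0, 2), (0, 3), (0, 5), (1, 0), (2, 1), (2, 2), (3, 5), (4, 2), (4, 3), (5, 0), (5, 3), (5, 5)}.
Total count |C(F_7)_aff| = 12.


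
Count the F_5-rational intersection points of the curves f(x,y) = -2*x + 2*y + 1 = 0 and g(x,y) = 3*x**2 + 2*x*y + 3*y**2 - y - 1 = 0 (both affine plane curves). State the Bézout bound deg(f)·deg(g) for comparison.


Common zeros: ∅; count = 0; Bézout bound = 2.

deg(f) = 1, deg(g) = 2, so Bézout bound = 2.
Scan x ∈ F_5. For each x, list the y ∈ F_5 with f(x, y) ≡ 0 and those with g(x, y) ≡ 0 (mod 5); the common zeros in that column are the intersection.
  x = 0: f ≡ 0 at y ∈ {2}; g ≡ 0 at y ∈ ∅; common: ∅.
  x = 1: f ≡ 0 at y ∈ {3}; g ≡ 0 at y ∈ ∅; common: ∅.
  x = 2: f ≡ 0 at y ∈ {4}; g ≡ 0 at y ∈ ∅; common: ∅.
  x = 3: f ≡ 0 at y ∈ {0}; g ≡ 0 at y ∈ ∅; common: ∅.
  x = 4: f ≡ 0 at y ∈ {1}; g ≡ 0 at y ∈ {3}; common: ∅.
Collecting: common zeros = ∅, so the count is 0.
Comparison with the Bézout bound: 0 ≤ 2 = deg(f)·deg(g), as expected for curves with no common component (the affine F_5-count falls short of the bound because intersections may lie at infinity, over extension fields, or carry multiplicity).


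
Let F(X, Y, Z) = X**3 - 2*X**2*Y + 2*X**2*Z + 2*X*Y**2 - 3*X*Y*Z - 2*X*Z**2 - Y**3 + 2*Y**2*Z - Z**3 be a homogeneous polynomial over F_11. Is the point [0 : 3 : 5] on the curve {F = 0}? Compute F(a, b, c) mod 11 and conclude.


F(0,3,5) ≡ 4 (mod 11); P is NOT on the curve.

Evaluate F(0, 3, 5) term-by-term (mod 11).
  X**3 ↦ 1·0·1·1 = 0
  -2*X**2*Y ↦ -2·0·3·1 = 0
  2*X**2*Z ↦ 2·0·1·5 = 0
  2*X*Y**2 ↦ 2·0·9·1 = 0
  -3*X*Y*Z ↦ -3·0·3·5 = 0
  -2*X*Z**2 ↦ -2·0·1·25 = 0
  -Y**3 ↦ -1·1·27·1 = -27
  2*Y**2*Z ↦ 2·1·9·5 = 90
  -Z**3 ↦ -1·1·1·125 = -125
Sum: F(0, 3, 5) = (0) + (0) + (0) + (0) + (0) + (0) + (-27) + (90) + (-125) = -62.
Reducing mod 11: -62 ≡ 4 (mod 11).
Since F(a, b, c) ≡ 4 ≠ 0 (mod 11), P does NOT lie on the curve.


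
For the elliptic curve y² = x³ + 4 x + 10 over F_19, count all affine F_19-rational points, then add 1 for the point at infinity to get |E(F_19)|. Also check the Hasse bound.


Affine points = {(2, 8), (2, 11), (3, 7), (3, 12), (7, 1), (7, 18), (10, 9), (10, 10), (11, 6), (11, 13), (12, 0), (13, 6), (13, 13), (14, 6), (14, 13), (15, 5), (15, 14), (16, 3), (16, 16), (18, 9), (18, 10)}; affine count = 21; |E(F_19)| = 22.

Discriminant check: Δ ∝ 4a³ + 27b² = 4·4³ + 27·10² = 4·64 + 27·100 ≡ 11 (mod 19). Nonzero ⇒ E is nonsingular.
For each x ∈ F_19, compute rhs = x³ + 4·x + 10 mod 19, then count y ∈ F_19 with y² ≡ rhs.
  x = 0: rhs = 10, matching y values: none (0 points).
  x = 1: rhs = 15, matching y values: none (0 points).
  x = 2: rhs = 7, matching y values: 8, 11 (2 points).
  x = 3: rhs = 11, matching y values: 7, 12 (2 points).
  x = 4: rhs = 14, matching y values: none (0 points).
  x = 5: rhs = 3, matching y values: none (0 points).
  x = 6: rhs = 3, matching y values: none (0 points).
  x = 7: rhs = 1, matching y values: 1, 18 (2 points).
  x = 8: rhs = 3, matching y values: none (0 points).
  x = 9: rhs = 15, matching y values: none (0 points).
  x = 10: rhs = 5, matching y values: 9, 10 (2 points).
  x = 11: rhs = 17, matching y values: 6, 13 (2 points).
  x = 12: rhs = 0, matching y values: 0 (1 points).
  x = 13: rhs = 17, matching y values: 6, 13 (2 points).
  x = 14: rhs = 17, matching y values: 6, 13 (2 points).
  x = 15: rhs = 6, matching y values: 5, 14 (2 points).
  x = 16: rhs = 9, matching y values: 3, 16 (2 points).
  x = 17: rhs = 13, matching y values: none (0 points).
  x = 18: rhs = 5, matching y values: 9, 10 (2 points).
Total affine count: 21.
Full point count |E(F_19)| = 21 + 1 = 22.
Hasse bound: |22 − (19+1)| = |2| = 2 ≤ 2√19 ≈ 8.7178 ✓.


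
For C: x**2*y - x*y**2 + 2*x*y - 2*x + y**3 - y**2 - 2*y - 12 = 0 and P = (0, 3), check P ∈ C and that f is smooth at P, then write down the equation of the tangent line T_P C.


Tangent line at P: -5*x + 19*y - 57 = 0.

Step 1: f(0, 3) = 0, so P lies on C.
Step 2: partial derivatives
  f_x(x, y) = 2*x*y - y**2 + 2*y - 2, f_y(x, y) = x**2 - 2*x*y + 2*x + 3*y**2 - 2*y - 2.
  f_x(P) = -5, f_y(P) = 19 (gradient nonzero, so P is smooth).
Step 3: tangent line at P: -5·(x − 0) + 19·(y − 3) = 0.
Expanding: -5*x + 19*y - 57 = 0.


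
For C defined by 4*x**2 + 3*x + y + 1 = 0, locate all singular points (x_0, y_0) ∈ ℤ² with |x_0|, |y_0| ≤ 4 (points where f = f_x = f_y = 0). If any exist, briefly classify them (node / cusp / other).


No singular points in the scanned grid; C is smooth there.

Compute partial derivatives:
  f_x = 8*x + 3.
  f_y = 1.
f_y = 1 is a nonzero constant, so f_y never vanishes: no point (x, y) can satisfy f = f_x = f_y = 0. In particular no (x, y) ∈ {−4, ..., 4}² is singular; the curve is smooth.


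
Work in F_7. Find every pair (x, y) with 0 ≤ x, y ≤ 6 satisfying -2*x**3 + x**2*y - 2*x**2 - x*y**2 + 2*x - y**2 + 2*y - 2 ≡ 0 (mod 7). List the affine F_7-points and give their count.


Affine F_7-points: {(4, 0), (4, 5), (5, 4), (6, 6)}; count = 4.

For each of the 49 pairs (x, y) ∈ F_7², evaluate f(x, y) mod 7. Record the zeros.
  x = 0: [0↦5, 1↦6, 2↦5, 3↦2, 4↦4, 5↦4, 6↦2]  zeros at y ∈ ∅
  x = 1: [0↦3, 1↦4, 2↦1, 3↦1, 4↦4, 5↦3, 6↦5]  zeros at y ∈ ∅
  x = 2: [0↦6, 1↦2, 2↦6, 3↦4, 4↦3, 5↦3, 6↦4]  zeros at y ∈ ∅
  x = 3: [0↦2, 1↦2, 2↦1, 3↦6, 4↦3, 5↦6, 6↦1]  zeros at y ∈ ∅
  x = 4: [0↦0, 1↦6, 2↦2, 3↦2, 4↦6, 5↦0, 6↦5]  zeros at y ∈ {0, 5}
  x = 5: [0↦2, 1↦2, 2↦4, 3↦1, 4↦0, 5↦1, 6↦4]  zeros at y ∈ {4}
  x = 6: [0↦3, 1↦6, 2↦2, 3↦5, 4↦1, 5↦4, 6↦0]  zeros at y ∈ {6}
Collecting zeros: affine points = {(4, 0), (4, 5), (5, 4), (6, 6)}.
Total count |C(F_7)_aff| = 4.


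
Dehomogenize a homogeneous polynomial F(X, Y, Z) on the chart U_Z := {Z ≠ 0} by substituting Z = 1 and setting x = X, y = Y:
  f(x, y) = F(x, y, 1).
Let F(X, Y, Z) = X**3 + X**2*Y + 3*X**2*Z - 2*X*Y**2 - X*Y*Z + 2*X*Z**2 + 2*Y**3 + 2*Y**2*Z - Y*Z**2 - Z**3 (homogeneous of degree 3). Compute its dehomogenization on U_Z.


f(x, y) = x**3 + x**2*y + 3*x**2 - 2*x*y**2 - x*y + 2*x + 2*y**3 + 2*y**2 - y - 1

On U_Z we set Z = 1. Each monomial c·X^i·Y^j·Z^k in F becomes c·x^i·y^j·1^k = c·x^i·y^j.
Substituting Z = 1: F(X, Y, 1) = x**3 + x**2*y + 3*x**2 - 2*x*y**2 - x*y + 2*x + 2*y**3 + 2*y**2 - y - 1.
Note: deg(f) ≤ deg(F) = 3; strict inequality happens when F is divisible by Z (lost terms).


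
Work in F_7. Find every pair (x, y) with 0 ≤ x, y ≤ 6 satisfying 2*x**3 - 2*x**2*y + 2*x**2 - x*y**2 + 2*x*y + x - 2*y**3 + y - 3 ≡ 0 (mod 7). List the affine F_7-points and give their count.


Affine F_7-points: {(1, 1), (2, 2), (3, 1), (3, 3), (3, 5), (4, 0), (4, 6)}; count = 7.

For each of the 49 pairs (x, y) ∈ F_7², evaluate f(x, y) mod 7. Record the zeros.
  x = 0: [0↦4, 1↦3, 2↦4, 3↦2, 4↦6, 5↦4, 6↦5]  zeros at y ∈ ∅
  x = 1: [0↦2, 1↦0, 2↦5, 3↦5, 4↦2, 5↦5, 6↦2]  zeros at y ∈ {1}
  x = 2: [0↦2, 1↦2, 2↦0, 3↦5, 4↦5, 5↦2, 6↦5]  zeros at y ∈ {2}
  x = 3: [0↦2, 1↦0, 2↦1, 3↦0, 4↦6, 5↦0, 6↦5]  zeros at y ∈ {1, 3, 5}
  x = 4: [0↦0, 1↦6, 2↦6, 3↦2, 4↦3, 5↦4, 6↦0]  zeros at y ∈ {0, 6}
  x = 5: [0↦1, 1↦4, 2↦6, 3↦2, 4↦1, 5↦5, 6↦2]  zeros at y ∈ ∅
  x = 6: [0↦3, 1↦6, 2↦6, 3↦5, 4↦5, 5↦1, 6↦2]  zeros at y ∈ ∅
Collecting zeros: affine points = {(1, 1), (2, 2), (3, 1), (3, 3), (3, 5), (4, 0), (4, 6)}.
Total count |C(F_7)_aff| = 7.


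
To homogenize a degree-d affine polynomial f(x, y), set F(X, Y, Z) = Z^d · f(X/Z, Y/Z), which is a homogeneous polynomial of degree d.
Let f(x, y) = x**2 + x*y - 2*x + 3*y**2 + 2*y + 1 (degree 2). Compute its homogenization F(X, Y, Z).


F(X, Y, Z) = X**2 + X*Y - 2*X*Z + 3*Y**2 + 2*Y*Z + Z**2

deg(f) = 2.
Substitute x = X/Z, y = Y/Z into f, then multiply by Z^2.
  monomial 1·x^2·y^0 ↦ 1·X^2·Y^0·Z^0.
  monomial 1·x^1·y^1 ↦ 1·X^1·Y^1·Z^0.
  monomial -2·x^1·y^0 ↦ -2·X^1·Y^0·Z^1.
  monomial 3·x^0·y^2 ↦ 3·X^0·Y^2·Z^0.
  monomial 2·x^0·y^1 ↦ 2·X^0·Y^1·Z^1.
  monomial 1·x^0·y^0 ↦ 1·X^0·Y^0·Z^2.
Collecting: F(X, Y, Z) = X**2 + X*Y - 2*X*Z + 3*Y**2 + 2*Y*Z + Z**2.


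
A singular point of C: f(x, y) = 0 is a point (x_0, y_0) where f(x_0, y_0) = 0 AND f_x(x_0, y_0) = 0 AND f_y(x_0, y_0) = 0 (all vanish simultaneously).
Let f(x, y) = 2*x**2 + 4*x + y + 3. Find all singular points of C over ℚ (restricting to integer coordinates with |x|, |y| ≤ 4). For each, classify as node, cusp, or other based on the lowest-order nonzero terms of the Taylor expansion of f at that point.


No singular points in the scanned grid; C is smooth there.

Compute partial derivatives:
  f_x = 4*x + 4.
  f_y = 1.
f_y = 1 is a nonzero constant, so f_y never vanishes: no point (x, y) can satisfy f = f_x = f_y = 0. In particular no (x, y) ∈ {−4, ..., 4}² is singular; the curve is smooth.


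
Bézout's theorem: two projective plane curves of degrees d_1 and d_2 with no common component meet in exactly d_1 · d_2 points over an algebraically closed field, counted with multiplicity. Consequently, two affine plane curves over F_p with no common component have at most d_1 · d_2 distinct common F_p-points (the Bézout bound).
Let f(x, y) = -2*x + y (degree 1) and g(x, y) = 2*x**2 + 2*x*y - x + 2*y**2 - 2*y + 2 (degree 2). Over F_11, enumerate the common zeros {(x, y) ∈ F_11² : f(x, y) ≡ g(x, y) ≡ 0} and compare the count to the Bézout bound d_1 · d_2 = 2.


Common zeros: {(1, 2), (8, 5)}; count = 2; Bézout bound = 2.

deg(f) = 1, deg(g) = 2, so Bézout bound = 2.
Scan x ∈ F_11. For each x, list the y ∈ F_11 with f(x, y) ≡ 0 and those with g(x, y) ≡ 0 (mod 11); the common zeros in that column are the intersection.
  x = 0: f ≡ 0 at y ∈ {0}; g ≡ 0 at y ∈ ∅; common: ∅.
  x = 1: f ≡ 0 at y ∈ {2}; g ≡ 0 at y ∈ {2, 9}; common: {2}.
  x = 2: f ≡ 0 at y ∈ {4}; g ≡ 0 at y ∈ ∅; common: ∅.
  x = 3: f ≡ 0 at y ∈ {6}; g ≡ 0 at y ∈ {2, 7}; common: ∅.
  x = 4: f ≡ 0 at y ∈ {8}; g ≡ 0 at y ∈ {3, 5}; common: ∅.
  x = 5: f ≡ 0 at y ∈ {10}; g ≡ 0 at y ∈ ∅; common: ∅.
  x = 6: f ≡ 0 at y ∈ {1}; g ≡ 0 at y ∈ ∅; common: ∅.
  x = 7: f ≡ 0 at y ∈ {3}; g ≡ 0 at y ∈ {7, 9}; common: ∅.
  x = 8: f ≡ 0 at y ∈ {5}; g ≡ 0 at y ∈ {5, 10}; common: {5}.
  x = 9: f ≡ 0 at y ∈ {7}; g ≡ 0 at y ∈ ∅; common: ∅.
  x = 10: f ≡ 0 at y ∈ {9}; g ≡ 0 at y ∈ {3, 10}; common: ∅.
Collecting: common zeros = {(1, 2), (8, 5)}, so the count is 2.
Comparison with the Bézout bound: 2 ≤ 2 = deg(f)·deg(g), as expected for curves with no common component (the bound is attained).


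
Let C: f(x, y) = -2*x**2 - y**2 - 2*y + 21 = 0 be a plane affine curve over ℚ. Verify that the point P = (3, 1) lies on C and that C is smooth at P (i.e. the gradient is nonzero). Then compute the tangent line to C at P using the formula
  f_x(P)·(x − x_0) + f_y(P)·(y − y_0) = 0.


Tangent line at P: -12*x - 4*y + 40 = 0.

Step 1: f(3, 1) = 0, so P lies on C.
Step 2: partial derivatives
  f_x(x, y) = -4*x, f_y(x, y) = -2*y - 2.
  f_x(P) = -12, f_y(P) = -4 (gradient nonzero, so P is smooth).
Step 3: tangent line at P: -12·(x − 3) + -4·(y − 1) = 0.
Expanding: -12*x - 4*y + 40 = 0.


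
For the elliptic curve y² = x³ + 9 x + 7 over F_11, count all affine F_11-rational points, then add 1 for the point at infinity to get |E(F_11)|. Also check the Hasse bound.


Affine points = {(2, 0), (5, 1), (5, 10), (9, 5), (9, 6)}; affine count = 5; |E(F_11)| = 6.

Discriminant check: Δ ∝ 4a³ + 27b² = 4·9³ + 27·7² = 4·729 + 27·49 ≡ 4 (mod 11). Nonzero ⇒ E is nonsingular.
For each x ∈ F_11, compute rhs = x³ + 9·x + 7 mod 11, then count y ∈ F_11 with y² ≡ rhs.
  x = 0: rhs = 7, matching y values: none (0 points).
  x = 1: rhs = 6, matching y values: none (0 points).
  x = 2: rhs = 0, matching y values: 0 (1 points).
  x = 3: rhs = 6, matching y values: none (0 points).
  x = 4: rhs = 8, matching y values: none (0 points).
  x = 5: rhs = 1, matching y values: 1, 10 (2 points).
  x = 6: rhs = 2, matching y values: none (0 points).
  x = 7: rhs = 6, matching y values: none (0 points).
  x = 8: rhs = 8, matching y values: none (0 points).
  x = 9: rhs = 3, matching y values: 5, 6 (2 points).
  x = 10: rhs = 8, matching y values: none (0 points).
Total affine count: 5.
Full point count |E(F_11)| = 5 + 1 = 6.
Hasse bound: |6 − (11+1)| = |-6| = 6 ≤ 2√11 ≈ 6.6332 ✓.


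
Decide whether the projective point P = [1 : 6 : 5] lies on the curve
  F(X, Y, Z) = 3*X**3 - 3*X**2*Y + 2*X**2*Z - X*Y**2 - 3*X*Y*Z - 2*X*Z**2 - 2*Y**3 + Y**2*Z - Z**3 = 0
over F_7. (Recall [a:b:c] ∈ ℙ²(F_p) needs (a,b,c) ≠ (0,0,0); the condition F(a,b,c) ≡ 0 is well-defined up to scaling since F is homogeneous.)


F(1,6,5) ≡ 2 (mod 7); P is NOT on the curve.

Evaluate F(1, 6, 5) term-by-term (mod 7).
  3*X**3 ↦ 3·1·1·1 = 3
  -3*X**2*Y ↦ -3·1·6·1 = -18
  2*X**2*Z ↦ 2·1·1·5 = 10
  -X*Y**2 ↦ -1·1·36·1 = -36
  -3*X*Y*Z ↦ -3·1·6·5 = -90
  -2*X*Z**2 ↦ -2·1·1·25 = -50
  -2*Y**3 ↦ -2·1·216·1 = -432
  Y**2*Z ↦ 1·1·36·5 = 180
  -Z**3 ↦ -1·1·1·125 = -125
Sum: F(1, 6, 5) = (3) + (-18) + (10) + (-36) + (-90) + (-50) + (-432) + (180) + (-125) = -558.
Reducing mod 7: -558 ≡ 2 (mod 7).
Since F(a, b, c) ≡ 2 ≠ 0 (mod 7), P does NOT lie on the curve.


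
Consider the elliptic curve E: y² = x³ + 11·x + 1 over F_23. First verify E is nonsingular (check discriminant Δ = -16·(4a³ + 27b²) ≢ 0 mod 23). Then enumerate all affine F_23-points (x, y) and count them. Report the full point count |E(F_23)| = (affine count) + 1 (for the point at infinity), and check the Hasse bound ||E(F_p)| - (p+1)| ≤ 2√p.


Affine points = {(0, 1), (0, 22), (1, 6), (1, 17), (2, 10), (2, 13), (8, 7), (8, 16), (9, 1), (9, 22), (11, 2), (11, 21), (13, 8), (13, 15), (14, 1), (14, 22), (16, 8), (16, 15), (17, 8), (17, 15), (19, 10), (19, 13), (22, 9), (22, 14)}; affine count = 24; |E(F_23)| = 25.

Discriminant check: Δ ∝ 4a³ + 27b² = 4·11³ + 27·1² = 4·1331 + 27·1 ≡ 15 (mod 23). Nonzero ⇒ E is nonsingular.
For each x ∈ F_23, compute rhs = x³ + 11·x + 1 mod 23, then count y ∈ F_23 with y² ≡ rhs.
  x = 0: rhs = 1, matching y values: 1, 22 (2 points).
  x = 1: rhs = 13, matching y values: 6, 17 (2 points).
  x = 2: rhs = 8, matching y values: 10, 13 (2 points).
  x = 3: rhs = 15, matching y values: none (0 points).
  x = 4: rhs = 17, matching y values: none (0 points).
  x = 5: rhs = 20, matching y values: none (0 points).
  x = 6: rhs = 7, matching y values: none (0 points).
  x = 7: rhs = 7, matching y values: none (0 points).
  x = 8: rhs = 3, matching y values: 7, 16 (2 points).
  x = 9: rhs = 1, matching y values: 1, 22 (2 points).
  x = 10: rhs = 7, matching y values: none (0 points).
  x = 11: rhs = 4, matching y values: 2, 21 (2 points).
  x = 12: rhs = 21, matching y values: none (0 points).
  x = 13: rhs = 18, matching y values: 8, 15 (2 points).
  x = 14: rhs = 1, matching y values: 1, 22 (2 points).
  x = 15: rhs = 22, matching y values: none (0 points).
  x = 16: rhs = 18, matching y values: 8, 15 (2 points).
  x = 17: rhs = 18, matching y values: 8, 15 (2 points).
  x = 18: rhs = 5, matching y values: none (0 points).
  x = 19: rhs = 8, matching y values: 10, 13 (2 points).
  x = 20: rhs = 10, matching y values: none (0 points).
  x = 21: rhs = 17, matching y values: none (0 points).
  x = 22: rhs = 12, matching y values: 9, 14 (2 points).
Total affine count: 24.
Full point count |E(F_23)| = 24 + 1 = 25.
Hasse bound: |25 − (23+1)| = |1| = 1 ≤ 2√23 ≈ 9.5917 ✓.


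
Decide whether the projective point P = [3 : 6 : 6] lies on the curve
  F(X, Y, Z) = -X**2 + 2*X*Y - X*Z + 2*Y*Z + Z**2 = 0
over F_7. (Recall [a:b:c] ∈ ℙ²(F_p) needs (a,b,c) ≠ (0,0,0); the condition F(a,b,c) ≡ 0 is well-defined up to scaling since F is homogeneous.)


F(3,6,6) ≡ 5 (mod 7); P is NOT on the curve.

Evaluate F(3, 6, 6) term-by-term (mod 7).
  -X**2 ↦ -1·9·1·1 = -9
  2*X*Y ↦ 2·3·6·1 = 36
  -X*Z ↦ -1·3·1·6 = -18
  2*Y*Z ↦ 2·1·6·6 = 72
  Z**2 ↦ 1·1·1·36 = 36
Sum: F(3, 6, 6) = (-9) + (36) + (-18) + (72) + (36) = 117.
Reducing mod 7: 117 ≡ 5 (mod 7).
Since F(a, b, c) ≡ 5 ≠ 0 (mod 7), P does NOT lie on the curve.


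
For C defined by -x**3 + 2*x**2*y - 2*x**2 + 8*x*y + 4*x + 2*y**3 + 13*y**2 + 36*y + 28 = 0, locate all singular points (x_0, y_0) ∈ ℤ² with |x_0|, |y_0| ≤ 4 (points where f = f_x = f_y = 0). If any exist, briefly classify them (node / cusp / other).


Singular points: {(-2, -2)}; classification: cusp.

Compute partial derivatives:
  f_x = -3*x**2 + 4*x*y - 4*x + 8*y + 4.
  f_y = 2*x**2 + 8*x + 6*y**2 + 26*y + 36.
Scan x_0 ∈ {−4, ..., 4}. For each x_0, f_y(x_0, y) is a polynomial in y; find its integer roots y ∈ {−4, ..., 4}, then test f_x and f at those candidates.
  x = -4: f_y(-4, y) = 6*y**2 + 26*y + 36; no integer root y with |y| ≤ 4.
  x = -3: f_y(-3, y) = 6*y**2 + 26*y + 30; no integer root y with |y| ≤ 4.
  x = -2: f_y(-2, y) = 6*y**2 + 26*y + 28; vanishes at y ∈ {-2}. (-2, -2): f_x = 0, f = 0 — SINGULAR.
  x = -1: f_y(-1, y) = 6*y**2 + 26*y + 30; no integer root y with |y| ≤ 4.
  x = 0: f_y(0, y) = 6*y**2 + 26*y + 36; no integer root y with |y| ≤ 4.
  x = 1: f_y(1, y) = 6*y**2 + 26*y + 46; no integer root y with |y| ≤ 4.
  x = 2: f_y(2, y) = 6*y**2 + 26*y + 60; no integer root y with |y| ≤ 4.
  x = 3: f_y(3, y) = 6*y**2 + 26*y + 78; no integer root y with |y| ≤ 4.
  x = 4: f_y(4, y) = 6*y**2 + 26*y + 100; no integer root y with |y| ≤ 4.
Only singular point on the grid: (-2, -2).
Classify: substitute x = -2 + u, y = -2 + v and expand: f = -u**3 + 2*u**2*v + 2*v**3 + v**2.
No constant or linear terms (consistent with a singular point). Quadratic part: v**2. Cubic part: -u**3 + 2*u**2*v + 2*v**3.
The quadratic part v**2 is a perfect square, so there is a single (double) tangent line v = 0, i.e. y = -2. Restricting the cubic part to that line (v = 0) leaves -u**3 ≠ 0, so f is not divisible by v and the branch is v² ≈ u**3 to lowest order — this is a cusp.
Classification: cusp.


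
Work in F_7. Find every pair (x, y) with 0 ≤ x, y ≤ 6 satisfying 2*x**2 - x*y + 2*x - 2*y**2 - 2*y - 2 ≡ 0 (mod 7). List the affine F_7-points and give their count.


Affine F_7-points: {(0, 2), (0, 4), (1, 4), (1, 5), (4, 5), (4, 6), (5, 1), (5, 6)}; count = 8.

For each of the 49 pairs (x, y) ∈ F_7², evaluate f(x, y) mod 7. Record the zeros.
  x = 0: [0↦5, 1↦1, 2↦0, 3↦2, 4↦0, 5↦1, 6↦5]  zeros at y ∈ {2, 4}
  x = 1: [0↦2, 1↦4, 2↦2, 3↦3, 4↦0, 5↦0, 6↦3]  zeros at y ∈ {4, 5}
  x = 2: [0↦3, 1↦4, 2↦1, 3↦1, 4↦4, 5↦3, 6↦5]  zeros at y ∈ ∅
  x = 3: [0↦1, 1↦1, 2↦4, 3↦3, 4↦5, 5↦3, 6↦4]  zeros at y ∈ ∅
  x = 4: [0↦3, 1↦2, 2↦4, 3↦2, 4↦3, 5↦0, 6↦0]  zeros at y ∈ {5, 6}
  x = 5: [0↦2, 1↦0, 2↦1, 3↦5, 4↦5, 5↦1, 6↦0]  zeros at y ∈ {1, 6}
  x = 6: [0↦5, 1↦2, 2↦2, 3↦5, 4↦4, 5↦6, 6↦4]  zeros at y ∈ ∅
Collecting zeros: affine points = {(0, 2), (0, 4), (1, 4), (1, 5), (4, 5), (4, 6), (5, 1), (5, 6)}.
Total count |C(F_7)_aff| = 8.


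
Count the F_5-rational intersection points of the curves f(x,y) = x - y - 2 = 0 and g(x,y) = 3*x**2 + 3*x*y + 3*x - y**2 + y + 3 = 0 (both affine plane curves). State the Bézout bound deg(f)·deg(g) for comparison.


Common zeros: {(4, 2)}; count = 1; Bézout bound = 2.

deg(f) = 1, deg(g) = 2, so Bézout bound = 2.
Scan x ∈ F_5. For each x, list the y ∈ F_5 with f(x, y) ≡ 0 and those with g(x, y) ≡ 0 (mod 5); the common zeros in that column are the intersection.
  x = 0: f ≡ 0 at y ∈ {3}; g ≡ 0 at y ∈ ∅; common: ∅.
  x = 1: f ≡ 0 at y ∈ {4}; g ≡ 0 at y ∈ ∅; common: ∅.
  x = 2: f ≡ 0 at y ∈ {0}; g ≡ 0 at y ∈ ∅; common: ∅.
  x = 3: f ≡ 0 at y ∈ {1}; g ≡ 0 at y ∈ {2, 3}; common: ∅.
  x = 4: f ≡ 0 at y ∈ {2}; g ≡ 0 at y ∈ {1, 2}; common: {2}.
Collecting: common zeros = {(4, 2)}, so the count is 1.
Comparison with the Bézout bound: 1 ≤ 2 = deg(f)·deg(g), as expected for curves with no common component (the affine F_5-count falls short of the bound because intersections may lie at infinity, over extension fields, or carry multiplicity).


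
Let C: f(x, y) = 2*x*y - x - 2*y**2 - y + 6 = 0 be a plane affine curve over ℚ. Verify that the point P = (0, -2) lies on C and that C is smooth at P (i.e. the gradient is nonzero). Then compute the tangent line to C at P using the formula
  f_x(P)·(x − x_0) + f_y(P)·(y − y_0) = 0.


Tangent line at P: -5*x + 7*y + 14 = 0.

Step 1: f(0, -2) = 0, so P lies on C.
Step 2: partial derivatives
  f_x(x, y) = 2*y - 1, f_y(x, y) = 2*x - 4*y - 1.
  f_x(P) = -5, f_y(P) = 7 (gradient nonzero, so P is smooth).
Step 3: tangent line at P: -5·(x − 0) + 7·(y − -2) = 0.
Expanding: -5*x + 7*y + 14 = 0.


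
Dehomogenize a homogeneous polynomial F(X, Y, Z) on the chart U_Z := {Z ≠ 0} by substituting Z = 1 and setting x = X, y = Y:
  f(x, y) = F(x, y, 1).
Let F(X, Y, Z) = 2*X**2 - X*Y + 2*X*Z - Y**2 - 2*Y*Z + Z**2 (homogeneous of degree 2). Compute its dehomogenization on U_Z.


f(x, y) = 2*x**2 - x*y + 2*x - y**2 - 2*y + 1

On U_Z we set Z = 1. Each monomial c·X^i·Y^j·Z^k in F becomes c·x^i·y^j·1^k = c·x^i·y^j.
Substituting Z = 1: F(X, Y, 1) = 2*x**2 - x*y + 2*x - y**2 - 2*y + 1.
Note: deg(f) ≤ deg(F) = 2; strict inequality happens when F is divisible by Z (lost terms).


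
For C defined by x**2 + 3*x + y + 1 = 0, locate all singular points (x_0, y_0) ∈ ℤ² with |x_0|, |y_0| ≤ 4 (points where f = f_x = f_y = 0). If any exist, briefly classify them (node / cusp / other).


No singular points in the scanned grid; C is smooth there.

Compute partial derivatives:
  f_x = 2*x + 3.
  f_y = 1.
f_y = 1 is a nonzero constant, so f_y never vanishes: no point (x, y) can satisfy f = f_x = f_y = 0. In particular no (x, y) ∈ {−4, ..., 4}² is singular; the curve is smooth.


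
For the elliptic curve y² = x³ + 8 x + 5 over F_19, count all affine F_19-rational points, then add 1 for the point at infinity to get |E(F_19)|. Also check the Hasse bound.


Affine points = {(0, 9), (0, 10), (4, 5), (4, 14), (7, 9), (7, 10), (8, 7), (8, 12), (12, 9), (12, 10), (13, 8), (13, 11), (14, 7), (14, 12), (15, 2), (15, 17), (16, 7), (16, 12), (17, 0)}; affine count = 19; |E(F_19)| = 20.

Discriminant check: Δ ∝ 4a³ + 27b² = 4·8³ + 27·5² = 4·512 + 27·25 ≡ 6 (mod 19). Nonzero ⇒ E is nonsingular.
For each x ∈ F_19, compute rhs = x³ + 8·x + 5 mod 19, then count y ∈ F_19 with y² ≡ rhs.
  x = 0: rhs = 5, matching y values: 9, 10 (2 points).
  x = 1: rhs = 14, matching y values: none (0 points).
  x = 2: rhs = 10, matching y values: none (0 points).
  x = 3: rhs = 18, matching y values: none (0 points).
  x = 4: rhs = 6, matching y values: 5, 14 (2 points).
  x = 5: rhs = 18, matching y values: none (0 points).
  x = 6: rhs = 3, matching y values: none (0 points).
  x = 7: rhs = 5, matching y values: 9, 10 (2 points).
  x = 8: rhs = 11, matching y values: 7, 12 (2 points).
  x = 9: rhs = 8, matching y values: none (0 points).
  x = 10: rhs = 2, matching y values: none (0 points).
  x = 11: rhs = 18, matching y values: none (0 points).
  x = 12: rhs = 5, matching y values: 9, 10 (2 points).
  x = 13: rhs = 7, matching y values: 8, 11 (2 points).
  x = 14: rhs = 11, matching y values: 7, 12 (2 points).
  x = 15: rhs = 4, matching y values: 2, 17 (2 points).
  x = 16: rhs = 11, matching y values: 7, 12 (2 points).
  x = 17: rhs = 0, matching y values: 0 (1 points).
  x = 18: rhs = 15, matching y values: none (0 points).
Total affine count: 19.
Full point count |E(F_19)| = 19 + 1 = 20.
Hasse bound: |20 − (19+1)| = |0| = 0 ≤ 2√19 ≈ 8.7178 ✓.


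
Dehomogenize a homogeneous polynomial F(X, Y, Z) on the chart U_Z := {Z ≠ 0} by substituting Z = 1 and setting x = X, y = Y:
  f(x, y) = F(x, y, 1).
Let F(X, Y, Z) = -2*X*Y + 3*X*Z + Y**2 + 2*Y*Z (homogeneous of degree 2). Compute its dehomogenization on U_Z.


f(x, y) = -2*x*y + 3*x + y**2 + 2*y

On U_Z we set Z = 1. Each monomial c·X^i·Y^j·Z^k in F becomes c·x^i·y^j·1^k = c·x^i·y^j.
Substituting Z = 1: F(X, Y, 1) = -2*x*y + 3*x + y**2 + 2*y.
Note: deg(f) ≤ deg(F) = 2; strict inequality happens when F is divisible by Z (lost terms).


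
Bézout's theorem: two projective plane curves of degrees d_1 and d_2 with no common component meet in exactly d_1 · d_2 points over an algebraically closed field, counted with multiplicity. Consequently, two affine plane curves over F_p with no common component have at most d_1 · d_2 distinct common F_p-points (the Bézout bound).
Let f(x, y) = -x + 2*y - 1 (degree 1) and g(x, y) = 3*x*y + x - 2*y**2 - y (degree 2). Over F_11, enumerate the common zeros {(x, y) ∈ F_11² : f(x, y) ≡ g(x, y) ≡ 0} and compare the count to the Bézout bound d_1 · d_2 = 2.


Common zeros: {(3, 2), (7, 4)}; count = 2; Bézout bound = 2.

deg(f) = 1, deg(g) = 2, so Bézout bound = 2.
Scan x ∈ F_11. For each x, list the y ∈ F_11 with f(x, y) ≡ 0 and those with g(x, y) ≡ 0 (mod 11); the common zeros in that column are the intersection.
  x = 0: f ≡ 0 at y ∈ {6}; g ≡ 0 at y ∈ {0, 5}; common: ∅.
  x = 1: f ≡ 0 at y ∈ {1}; g ≡ 0 at y ∈ {3, 9}; common: ∅.
  x = 2: f ≡ 0 at y ∈ {7}; g ≡ 0 at y ∈ ∅; common: ∅.
  x = 3: f ≡ 0 at y ∈ {2}; g ≡ 0 at y ∈ {2}; common: {2}.
  x = 4: f ≡ 0 at y ∈ {8}; g ≡ 0 at y ∈ ∅; common: ∅.
  x = 5: f ≡ 0 at y ∈ {3}; g ≡ 0 at y ∈ {8, 10}; common: ∅.
  x = 6: f ≡ 0 at y ∈ {9}; g ≡ 0 at y ∈ ∅; common: ∅.
  x = 7: f ≡ 0 at y ∈ {4}; g ≡ 0 at y ∈ {4, 6}; common: {4}.
  x = 8: f ≡ 0 at y ∈ {10}; g ≡ 0 at y ∈ ∅; common: ∅.
  x = 9: f ≡ 0 at y ∈ {5}; g ≡ 0 at y ∈ {1}; common: ∅.
  x = 10: f ≡ 0 at y ∈ {0}; g ≡ 0 at y ∈ ∅; common: ∅.
Collecting: common zeros = {(3, 2), (7, 4)}, so the count is 2.
Comparison with the Bézout bound: 2 ≤ 2 = deg(f)·deg(g), as expected for curves with no common component (the bound is attained).


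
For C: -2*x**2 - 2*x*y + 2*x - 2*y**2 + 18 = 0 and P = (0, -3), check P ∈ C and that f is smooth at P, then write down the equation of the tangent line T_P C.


Tangent line at P: 8*x + 12*y + 36 = 0.

Step 1: f(0, -3) = 0, so P lies on C.
Step 2: partial derivatives
  f_x(x, y) = -4*x - 2*y + 2, f_y(x, y) = -2*x - 4*y.
  f_x(P) = 8, f_y(P) = 12 (gradient nonzero, so P is smooth).
Step 3: tangent line at P: 8·(x − 0) + 12·(y − -3) = 0.
Expanding: 8*x + 12*y + 36 = 0.


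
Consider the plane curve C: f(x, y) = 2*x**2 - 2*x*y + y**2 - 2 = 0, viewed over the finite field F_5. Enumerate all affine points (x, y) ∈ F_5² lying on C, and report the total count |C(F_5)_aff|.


Affine F_5-points: {(1, 0), (1, 2), (4, 0), (4, 3)}; count = 4.

For each of the 25 pairs (x, y) ∈ F_5², evaluate f(x, y) mod 5. Record the zeros.
  x = 0: [0↦3, 1↦4, 2↦2, 3↦2, 4↦4]  zeros at y ∈ ∅
  x = 1: [0↦0, 1↦4, 2↦0, 3↦3, 4↦3]  zeros at y ∈ {0, 2}
  x = 2: [0↦1, 1↦3, 2↦2, 3↦3, 4↦1]  zeros at y ∈ ∅
  x = 3: [0↦1, 1↦1, 2↦3, 3↦2, 4↦3]  zeros at y ∈ ∅
  x = 4: [0↦0, 1↦3, 2↦3, 3↦0, 4↦4]  zeros at y ∈ {0, 3}
Collecting zeros: affine points = {(1, 0), (1, 2), (4, 0), (4, 3)}.
Total count |C(F_5)_aff| = 4.


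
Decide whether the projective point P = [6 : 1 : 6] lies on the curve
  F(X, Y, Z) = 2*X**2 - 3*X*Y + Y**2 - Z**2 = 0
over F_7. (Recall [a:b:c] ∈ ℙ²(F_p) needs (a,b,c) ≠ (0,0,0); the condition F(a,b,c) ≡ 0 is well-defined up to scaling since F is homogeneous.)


F(6,1,6) ≡ 5 (mod 7); P is NOT on the curve.

Evaluate F(6, 1, 6) term-by-term (mod 7).
  2*X**2 ↦ 2·36·1·1 = 72
  -3*X*Y ↦ -3·6·1·1 = -18
  Y**2 ↦ 1·1·1·1 = 1
  -Z**2 ↦ -1·1·1·36 = -36
Sum: F(6, 1, 6) = (72) + (-18) + (1) + (-36) = 19.
Reducing mod 7: 19 ≡ 5 (mod 7).
Since F(a, b, c) ≡ 5 ≠ 0 (mod 7), P does NOT lie on the curve.


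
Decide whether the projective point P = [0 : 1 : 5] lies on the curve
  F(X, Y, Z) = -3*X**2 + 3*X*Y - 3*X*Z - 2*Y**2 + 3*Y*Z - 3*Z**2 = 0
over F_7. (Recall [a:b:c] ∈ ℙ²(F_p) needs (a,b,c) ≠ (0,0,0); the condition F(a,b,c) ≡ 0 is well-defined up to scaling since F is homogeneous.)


F(0,1,5) ≡ 1 (mod 7); P is NOT on the curve.

Evaluate F(0, 1, 5) term-by-term (mod 7).
  -3*X**2 ↦ -3·0·1·1 = 0
  3*X*Y ↦ 3·0·1·1 = 0
  -3*X*Z ↦ -3·0·1·5 = 0
  -2*Y**2 ↦ -2·1·1·1 = -2
  3*Y*Z ↦ 3·1·1·5 = 15
  -3*Z**2 ↦ -3·1·1·25 = -75
Sum: F(0, 1, 5) = (0) + (0) + (0) + (-2) + (15) + (-75) = -62.
Reducing mod 7: -62 ≡ 1 (mod 7).
Since F(a, b, c) ≡ 1 ≠ 0 (mod 7), P does NOT lie on the curve.


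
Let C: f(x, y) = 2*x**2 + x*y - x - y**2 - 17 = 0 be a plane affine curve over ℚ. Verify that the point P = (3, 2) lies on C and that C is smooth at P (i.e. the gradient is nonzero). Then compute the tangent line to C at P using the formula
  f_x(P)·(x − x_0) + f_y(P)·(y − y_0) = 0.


Tangent line at P: 13*x - y - 37 = 0.

Step 1: f(3, 2) = 0, so P lies on C.
Step 2: partial derivatives
  f_x(x, y) = 4*x + y - 1, f_y(x, y) = x - 2*y.
  f_x(P) = 13, f_y(P) = -1 (gradient nonzero, so P is smooth).
Step 3: tangent line at P: 13·(x − 3) + -1·(y − 2) = 0.
Expanding: 13*x - y - 37 = 0.


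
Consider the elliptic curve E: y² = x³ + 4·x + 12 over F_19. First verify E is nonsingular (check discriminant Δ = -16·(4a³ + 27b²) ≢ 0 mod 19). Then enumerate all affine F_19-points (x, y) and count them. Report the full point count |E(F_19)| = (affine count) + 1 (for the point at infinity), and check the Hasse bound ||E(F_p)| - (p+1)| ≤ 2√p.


Affine points = {(1, 6), (1, 13), (2, 3), (2, 16), (4, 4), (4, 15), (5, 9), (5, 10), (6, 9), (6, 10), (8, 9), (8, 10), (9, 6), (9, 13), (10, 8), (10, 11), (11, 0), (13, 0), (14, 0), (16, 7), (16, 12), (18, 8), (18, 11)}; affine count = 23; |E(F_19)| = 24.

Discriminant check: Δ ∝ 4a³ + 27b² = 4·4³ + 27·12² = 4·64 + 27·144 ≡ 2 (mod 19). Nonzero ⇒ E is nonsingular.
For each x ∈ F_19, compute rhs = x³ + 4·x + 12 mod 19, then count y ∈ F_19 with y² ≡ rhs.
  x = 0: rhs = 12, matching y values: none (0 points).
  x = 1: rhs = 17, matching y values: 6, 13 (2 points).
  x = 2: rhs = 9, matching y values: 3, 16 (2 points).
  x = 3: rhs = 13, matching y values: none (0 points).
  x = 4: rhs = 16, matching y values: 4, 15 (2 points).
  x = 5: rhs = 5, matching y values: 9, 10 (2 points).
  x = 6: rhs = 5, matching y values: 9, 10 (2 points).
  x = 7: rhs = 3, matching y values: none (0 points).
  x = 8: rhs = 5, matching y values: 9, 10 (2 points).
  x = 9: rhs = 17, matching y values: 6, 13 (2 points).
  x = 10: rhs = 7, matching y values: 8, 11 (2 points).
  x = 11: rhs = 0, matching y values: 0 (1 points).
  x = 12: rhs = 2, matching y values: none (0 points).
  x = 13: rhs = 0, matching y values: 0 (1 points).
  x = 14: rhs = 0, matching y values: 0 (1 points).
  x = 15: rhs = 8, matching y values: none (0 points).
  x = 16: rhs = 11, matching y values: 7, 12 (2 points).
  x = 17: rhs = 15, matching y values: none (0 points).
  x = 18: rhs = 7, matching y values: 8, 11 (2 points).
Total affine count: 23.
Full point count |E(F_19)| = 23 + 1 = 24.
Hasse bound: |24 − (19+1)| = |4| = 4 ≤ 2√19 ≈ 8.7178 ✓.


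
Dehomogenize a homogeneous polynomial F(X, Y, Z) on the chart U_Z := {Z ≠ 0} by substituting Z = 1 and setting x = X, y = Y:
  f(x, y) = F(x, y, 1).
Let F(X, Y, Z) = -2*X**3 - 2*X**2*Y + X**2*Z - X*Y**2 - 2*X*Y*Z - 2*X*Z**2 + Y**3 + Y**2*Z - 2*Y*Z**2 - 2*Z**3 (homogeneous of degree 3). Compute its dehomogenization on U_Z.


f(x, y) = -2*x**3 - 2*x**2*y + x**2 - x*y**2 - 2*x*y - 2*x + y**3 + y**2 - 2*y - 2

On U_Z we set Z = 1. Each monomial c·X^i·Y^j·Z^k in F becomes c·x^i·y^j·1^k = c·x^i·y^j.
Substituting Z = 1: F(X, Y, 1) = -2*x**3 - 2*x**2*y + x**2 - x*y**2 - 2*x*y - 2*x + y**3 + y**2 - 2*y - 2.
Note: deg(f) ≤ deg(F) = 3; strict inequality happens when F is divisible by Z (lost terms).


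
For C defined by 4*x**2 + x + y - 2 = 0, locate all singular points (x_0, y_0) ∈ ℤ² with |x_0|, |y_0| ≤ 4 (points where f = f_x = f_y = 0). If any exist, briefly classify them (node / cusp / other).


No singular points in the scanned grid; C is smooth there.

Compute partial derivatives:
  f_x = 8*x + 1.
  f_y = 1.
f_y = 1 is a nonzero constant, so f_y never vanishes: no point (x, y) can satisfy f = f_x = f_y = 0. In particular no (x, y) ∈ {−4, ..., 4}² is singular; the curve is smooth.


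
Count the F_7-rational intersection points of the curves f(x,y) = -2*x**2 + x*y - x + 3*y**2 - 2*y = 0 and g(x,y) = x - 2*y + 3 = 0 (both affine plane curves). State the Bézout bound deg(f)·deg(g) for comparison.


Common zeros: {(1, 2), (2, 6)}; count = 2; Bézout bound = 2.

deg(f) = 2, deg(g) = 1, so Bézout bound = 2.
Scan x ∈ F_7. For each x, list the y ∈ F_7 with f(x, y) ≡ 0 and those with g(x, y) ≡ 0 (mod 7); the common zeros in that column are the intersection.
  x = 0: f ≡ 0 at y ∈ {0, 3}; g ≡ 0 at y ∈ {5}; common: ∅.
  x = 1: f ≡ 0 at y ∈ {2, 3}; g ≡ 0 at y ∈ {2}; common: {2}.
  x = 2: f ≡ 0 at y ∈ {1, 6}; g ≡ 0 at y ∈ {6}; common: {6}.
  x = 3: f ≡ 0 at y ∈ {0, 2}; g ≡ 0 at y ∈ {3}; common: ∅.
  x = 4: f ≡ 0 at y ∈ {5, 6}; g ≡ 0 at y ∈ {0}; common: ∅.
  x = 5: f ≡ 0 at y ∈ {1, 5}; g ≡ 0 at y ∈ {4}; common: ∅.
  x = 6: f ≡ 0 at y ∈ {4}; g ≡ 0 at y ∈ {1}; common: ∅.
Collecting: common zeros = {(1, 2), (2, 6)}, so the count is 2.
Comparison with the Bézout bound: 2 ≤ 2 = deg(f)·deg(g), as expected for curves with no common component (the bound is attained).


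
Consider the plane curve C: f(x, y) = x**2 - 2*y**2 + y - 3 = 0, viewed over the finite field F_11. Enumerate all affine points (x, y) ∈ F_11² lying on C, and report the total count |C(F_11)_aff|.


Affine F_11-points: {(2, 1), (2, 5), (3, 2), (3, 4), (5, 0), (5, 6), (6, 0), (6, 6), (8, 2), (8, 4), (9, 1), (9, 5)}; count = 12.

For each of the 121 pairs (x, y) ∈ F_11², evaluate f(x, y) mod 11. Record the zeros.
  x = 0: [0↦8, 1↦7, 2↦2, 3↦4, 4↦2, 5↦7, 6↦8, 7↦5, 8↦9, 9↦9, 10↦5]  zeros at y ∈ ∅
  x = 1: [0↦9, 1↦8, 2↦3, 3↦5, 4↦3, 5↦8, 6↦9, 7↦6, 8↦10, 9↦10, 10↦6]  zeros at y ∈ ∅
  x = 2: [0↦1, 1↦0, 2↦6, 3↦8, 4↦6, 5↦0, 6↦1, 7↦9, 8↦2, 9↦2, 10↦9]  zeros at y ∈ {1, 5}
  x = 3: [0↦6, 1↦5, 2↦0, 3↦2, 4↦0, 5↦5, 6↦6, 7↦3, 8↦7, 9↦7, 10↦3]  zeros at y ∈ {2, 4}
  x = 4: [0↦2, 1↦1, 2↦7, 3↦9, 4↦7, 5↦1, 6↦2, 7↦10, 8↦3, 9↦3, 10↦10]  zeros at y ∈ ∅
  x = 5: [0↦0, 1↦10, 2↦5, 3↦7, 4↦5, 5↦10, 6↦0, 7↦8, 8↦1, 9↦1, 10↦8]  zeros at y ∈ {0, 6}
  x = 6: [0↦0, 1↦10, 2↦5, 3↦7, 4↦5, 5↦10, 6↦0, 7↦8, 8↦1, 9↦1, 10↦8]  zeros at y ∈ {0, 6}
  x = 7: [0↦2, 1↦1, 2↦7, 3↦9, 4↦7, 5↦1, 6↦2, 7↦10, 8↦3, 9↦3, 10↦10]  zeros at y ∈ ∅
  x = 8: [0↦6, 1↦5, 2↦0, 3↦2, 4↦0, 5↦5, 6↦6, 7↦3, 8↦7, 9↦7, 10↦3]  zeros at y ∈ {2, 4}
  x = 9: [0↦1, 1↦0, 2↦6, 3↦8, 4↦6, 5↦0, 6↦1, 7↦9, 8↦2, 9↦2, 10↦9]  zeros at y ∈ {1, 5}
  x = 10: [0↦9, 1↦8, 2↦3, 3↦5, 4↦3, 5↦8, 6↦9, 7↦6, 8↦10, 9↦10, 10↦6]  zeros at y ∈ ∅
Collecting zeros: affine points = {(2, 1), (2, 5), (3, 2), (3, 4), (5, 0), (5, 6), (6, 0), (6, 6), (8, 2), (8, 4), (9, 1), (9, 5)}.
Total count |C(F_11)_aff| = 12.
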